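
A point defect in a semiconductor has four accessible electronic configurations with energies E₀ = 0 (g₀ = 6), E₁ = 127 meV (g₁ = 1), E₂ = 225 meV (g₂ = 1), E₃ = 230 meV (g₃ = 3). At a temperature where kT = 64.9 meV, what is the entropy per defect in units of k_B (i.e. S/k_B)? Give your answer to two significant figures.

1.9

Eᵢ/kT = 0, 1.957, 3.467, 3.544.
Z = Σ gᵢe^(−Eᵢ/kT) = 6·e^(−0) + 1·e^(−1.957) + 1·e^(−3.467) + 3·e^(−3.544) = 6.000 + 0.1413 + 0.03121 + 0.08669 = 6.259.
⟨E⟩ = Σ EᵢPᵢ = 7.175 meV.
S/k_B = ln Z + ⟨E⟩/kT = ln(6.259) + 7.175/64.9 = 1.834 + 0.1106 = 1.9.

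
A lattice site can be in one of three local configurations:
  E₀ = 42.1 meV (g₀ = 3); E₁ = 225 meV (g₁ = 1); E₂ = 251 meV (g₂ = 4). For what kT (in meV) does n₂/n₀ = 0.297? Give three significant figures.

n₂/n₀ = (g₂/g₀) exp[−(E₂−E₀)/kT] = 0.297.
⇒ (E₂−E₀)/kT = ln((4/3)/0.297) = ln(4.4893) = 1.5017.
kT = 208.9 meV / 1.5017 = 139 meV.

139 meV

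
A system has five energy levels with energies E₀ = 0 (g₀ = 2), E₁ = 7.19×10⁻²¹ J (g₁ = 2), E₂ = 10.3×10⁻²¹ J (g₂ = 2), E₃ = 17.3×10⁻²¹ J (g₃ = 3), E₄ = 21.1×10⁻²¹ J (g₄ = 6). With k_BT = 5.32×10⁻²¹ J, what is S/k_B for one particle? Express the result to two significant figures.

1.8

Eᵢ/kT = 0, 1.352, 1.936, 3.252, 3.966.
Z = Σ gᵢe^(−Eᵢ/kT) = 2·e^(−0) + 2·e^(−1.352) + 2·e^(−1.936) + 3·e^(−3.252) + 6·e^(−3.966) = 2.000 + 0.5174 + 0.2886 + 0.1161 + 0.1137 = 3.036.
⟨E⟩ = Σ EᵢPᵢ = 3.656 ×10⁻²¹ J.
S/k_B = ln Z + ⟨E⟩/kT = ln(3.036) + 3.656/5.32 = 1.111 + 0.6872 = 1.8.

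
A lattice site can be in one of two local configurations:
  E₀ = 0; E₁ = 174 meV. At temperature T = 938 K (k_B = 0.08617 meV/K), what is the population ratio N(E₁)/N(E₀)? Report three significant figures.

0.116

k_BT = 0.08617 × 938 K = 80.827 meV.
n₁/n₀ = exp[−(E₁−E₀)/kT] = exp(−(174 meV)/(80.827 meV)) = exp(-2.1527) = 0.116.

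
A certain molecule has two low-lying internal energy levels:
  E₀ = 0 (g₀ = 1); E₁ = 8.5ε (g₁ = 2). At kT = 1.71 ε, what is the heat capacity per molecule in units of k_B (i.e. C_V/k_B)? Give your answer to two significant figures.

Eᵢ/kT = 0, 4.971.
Z = Σ gᵢe^(−Eᵢ/kT) = 1·e^(−0) + 2·e^(−4.971) = 1.000 + 0.01387 = 1.014.
⟨E⟩ = 0.1163 ε, ⟨E²⟩ = 0.9883 ε².
C_V/k_B = (⟨E²⟩ − ⟨E⟩²)/(kT)² = (0.9883 − 0.01353)/2.924 = 0.33.

0.33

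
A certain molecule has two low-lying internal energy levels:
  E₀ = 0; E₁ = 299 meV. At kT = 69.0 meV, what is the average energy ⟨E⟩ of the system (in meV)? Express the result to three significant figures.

3.87 meV

Eᵢ/kT = 0, 4.3333.
Z = Σ e^(−Eᵢ/kT) = e^(−0) + e^(−4.3333) = 1.0000 + 0.013124 = 1.0131.
⟨E⟩ = Σ Eᵢ e^(−Eᵢ/kT) / Z = (0·1.0000 + 299·0.013124) / 1.0131 = 3.87 meV.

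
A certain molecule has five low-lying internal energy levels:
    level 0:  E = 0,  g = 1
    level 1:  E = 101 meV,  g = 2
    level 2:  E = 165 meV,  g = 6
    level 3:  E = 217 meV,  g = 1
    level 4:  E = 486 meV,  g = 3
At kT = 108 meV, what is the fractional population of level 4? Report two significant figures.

0.010

Eᵢ/kT = 0, 0.9352, 1.528, 2.009, 4.500.
Z = Σ gᵢe^(−Eᵢ/kT) = 1·e^(−0) + 2·e^(−0.9352) + 6·e^(−1.528) + 1·e^(−2.009) + 3·e^(−4.500) = 1.000 + 0.7850 + 1.302 + 0.1341 + 0.03333 = 3.254.
P₄ = g₄ e^(−E₄/kT) / Z = 0.03333/3.254 = 0.010.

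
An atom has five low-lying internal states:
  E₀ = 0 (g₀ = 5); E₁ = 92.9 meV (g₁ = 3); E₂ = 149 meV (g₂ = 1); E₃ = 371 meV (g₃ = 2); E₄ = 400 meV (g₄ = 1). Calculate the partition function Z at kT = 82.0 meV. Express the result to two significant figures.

Z = 6.2

Eᵢ/kT = 0, 1.133, 1.817, 4.524, 4.878.
Z = Σ gᵢe^(−Eᵢ/kT) = 5·e^(−0) + 3·e^(−1.133) + 1·e^(−1.817) + 2·e^(−4.524) + 1·e^(−4.878) = 5.000 + 0.9662 + 0.1625 + 0.02169 + 0.007612 = 6.158.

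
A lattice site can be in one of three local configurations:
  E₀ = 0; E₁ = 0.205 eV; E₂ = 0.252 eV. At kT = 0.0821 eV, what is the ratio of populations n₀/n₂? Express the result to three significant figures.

21.5

n₀/n₂ = exp[−(E₀−E₂)/kT] = exp(−(-0.252 eV)/(0.0821 eV)) = exp(3.0694) = 21.5.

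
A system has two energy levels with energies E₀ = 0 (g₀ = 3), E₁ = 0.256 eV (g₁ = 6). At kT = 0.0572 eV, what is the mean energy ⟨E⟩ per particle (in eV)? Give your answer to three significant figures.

Eᵢ/kT = 0, 4.4755.
Z = Σ gᵢe^(−Eᵢ/kT) = 3·e^(−0) + 6·e^(−4.4755) = 3.0000 + 0.068307 = 3.0683.
⟨E⟩ = Σ Eᵢ gᵢe^(−Eᵢ/kT) / Z = (0·3.0000 + 0.256·0.068307) / 3.0683 = 0.00570 eV.

0.00570 eV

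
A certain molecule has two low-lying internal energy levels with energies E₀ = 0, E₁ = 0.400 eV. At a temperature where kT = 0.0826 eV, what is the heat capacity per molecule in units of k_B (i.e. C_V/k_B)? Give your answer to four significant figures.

0.1821

Eᵢ/kT = 0, 4.84262.
Z = Σ e^(−Eᵢ/kT) = e^(−0) + e^(−4.84262) = 1.00000 + 0.00788636 = 1.00789.
⟨E⟩ = 0.00312985 eV, ⟨E²⟩ = 0.00125194 eV².
C_V/k_B = (⟨E²⟩ − ⟨E⟩²)/(kT)² = (0.00125194 − 0.00000979596)/0.00682276 = 0.1821.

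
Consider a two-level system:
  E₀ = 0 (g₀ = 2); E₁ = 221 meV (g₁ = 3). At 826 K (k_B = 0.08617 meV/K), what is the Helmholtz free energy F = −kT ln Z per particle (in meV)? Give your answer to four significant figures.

-53.97 meV

k_BT = 0.08617 × 826 K = 71.1764 meV.
Eᵢ/kT = 0, 3.10496.
Z = Σ gᵢe^(−Eᵢ/kT) = 2·e^(−0) + 3·e^(−3.10496) = 2.00000 + 0.134479 = 2.13448.
F = −kT ln Z = −71.1764 × ln(2.13448) = −71.1764 × 0.758223 = -53.97 meV.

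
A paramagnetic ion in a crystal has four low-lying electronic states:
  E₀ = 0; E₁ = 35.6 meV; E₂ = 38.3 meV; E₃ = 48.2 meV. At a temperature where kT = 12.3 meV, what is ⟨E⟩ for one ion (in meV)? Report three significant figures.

4.13 meV

Eᵢ/kT = 0, 2.8943, 3.1138, 3.9187.
Z = Σ e^(−Eᵢ/kT) = e^(−0) + e^(−2.8943) + e^(−3.1138) + e^(−3.9187) = 1.0000 + 0.055338 + 0.044432 + 0.019867 = 1.1196.
⟨E⟩ = Σ Eᵢ e^(−Eᵢ/kT) / Z = (0·1.0000 + 35.6·0.055338 + 38.3·0.044432 + 48.2·0.019867) / 1.1196 = 4.13 meV.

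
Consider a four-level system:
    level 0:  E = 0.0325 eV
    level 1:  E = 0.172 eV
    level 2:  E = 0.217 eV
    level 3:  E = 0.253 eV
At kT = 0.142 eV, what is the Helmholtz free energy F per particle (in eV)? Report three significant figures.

Eᵢ/kT = 0.22887, 1.2113, 1.5282, 1.7817.
Z = Σ e^(−Eᵢ/kT) = e^(−0.22887) + e^(−1.2113) + e^(−1.5282) + e^(−1.7817) = 0.79543 + 0.29781 + 0.21693 + 0.16835 = 1.4785.
F = −kT ln Z = −0.142 × ln(1.4785) = −0.142 × 0.39103 = -0.0555 eV.

-0.0555 eV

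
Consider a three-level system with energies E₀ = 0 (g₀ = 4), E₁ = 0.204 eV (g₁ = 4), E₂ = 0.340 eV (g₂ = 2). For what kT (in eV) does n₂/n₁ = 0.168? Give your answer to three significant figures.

0.125 eV

n₂/n₁ = (g₂/g₁) exp[−(E₂−E₁)/kT] = 0.168.
⇒ (E₂−E₁)/kT = ln((2/4)/0.168) = ln(2.9762) = 1.0906.
kT = 0.136 eV / 1.0906 = 0.125 eV.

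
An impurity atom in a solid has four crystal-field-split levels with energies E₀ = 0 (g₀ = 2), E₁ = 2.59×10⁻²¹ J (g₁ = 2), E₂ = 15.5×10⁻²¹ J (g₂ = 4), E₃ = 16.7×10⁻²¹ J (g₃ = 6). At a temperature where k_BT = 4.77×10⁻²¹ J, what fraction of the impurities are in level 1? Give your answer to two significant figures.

0.33

Eᵢ/kT = 0, 0.5430, 3.249, 3.501.
Z = Σ gᵢe^(−Eᵢ/kT) = 2·e^(−0) + 2·e^(−0.5430) + 4·e^(−3.249) + 6·e^(−3.501) = 2.000 + 1.162 + 0.1553 + 0.1810 = 3.498.
P₁ = g₁ e^(−E₁/kT) / Z = 1.162/3.498 = 0.33.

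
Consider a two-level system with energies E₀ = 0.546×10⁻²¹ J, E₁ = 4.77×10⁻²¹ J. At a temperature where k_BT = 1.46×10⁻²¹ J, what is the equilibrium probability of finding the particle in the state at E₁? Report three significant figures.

0.0525

Eᵢ/kT = 0.37397, 3.2671.
Z = Σ e^(−Eᵢ/kT) = e^(−0.37397) + e^(−3.2671) = 0.68800 + 0.038117 = 0.72612.
P₁ = e^(−E₁/kT) / Z = 0.038117/0.72612 = 0.0525.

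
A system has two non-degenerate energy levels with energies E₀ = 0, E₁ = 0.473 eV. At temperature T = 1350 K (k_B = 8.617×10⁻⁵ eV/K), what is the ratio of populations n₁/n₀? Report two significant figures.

0.017

k_BT = 8.617×10⁻⁵ × 1350 K = 0.1163 eV.
n₁/n₀ = exp[−(E₁−E₀)/kT] = exp(−(0.473 eV)/(0.1163 eV)) = exp(-4.067) = 0.017.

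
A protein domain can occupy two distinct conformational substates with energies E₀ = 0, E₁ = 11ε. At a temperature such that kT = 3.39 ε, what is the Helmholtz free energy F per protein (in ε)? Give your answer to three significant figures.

Eᵢ/kT = 0, 3.2448.
Z = Σ e^(−Eᵢ/kT) = e^(−0) + e^(−3.2448) = 1.0000 + 0.038976 = 1.0390.
F = −kT ln Z = −3.39 × ln(1.0390) = −3.39 × 0.038259 = -0.130 ε.

-0.130 ε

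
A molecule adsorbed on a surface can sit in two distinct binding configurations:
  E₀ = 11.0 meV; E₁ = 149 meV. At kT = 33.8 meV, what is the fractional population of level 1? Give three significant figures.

Eᵢ/kT = 0.32544, 4.4083.
Z = Σ e^(−Eᵢ/kT) = e^(−0.32544) + e^(−4.4083) = 0.72221 + 0.012176 = 0.73439.
P₁ = e^(−E₁/kT) / Z = 0.012176/0.73439 = 0.0166.

0.0166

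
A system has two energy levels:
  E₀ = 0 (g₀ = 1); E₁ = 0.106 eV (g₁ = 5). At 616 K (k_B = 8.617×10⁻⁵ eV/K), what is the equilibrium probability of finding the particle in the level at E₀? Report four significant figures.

k_BT = 8.617×10⁻⁵ × 616 K = 0.0530807 eV.
Eᵢ/kT = 0, 1.99696.
Z = Σ gᵢe^(−Eᵢ/kT) = 1·e^(−0) + 5·e^(−1.99696) = 1.00000 + 0.678737 = 1.67874.
P₀ = g₀ e^(−E₀/kT) / Z = 1.00000/1.67874 = 0.5957.

0.5957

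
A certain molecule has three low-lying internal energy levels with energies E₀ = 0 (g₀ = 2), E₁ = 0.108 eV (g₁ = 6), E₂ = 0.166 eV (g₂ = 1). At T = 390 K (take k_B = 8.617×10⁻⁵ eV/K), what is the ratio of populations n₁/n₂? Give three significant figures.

33.7

k_BT = 8.617×10⁻⁵ × 390 K = 0.033606 eV.
n₁/n₂ = (g₁/g₂) exp[−(E₁−E₂)/kT] = (6/1) × exp(−(-0.058 eV)/(0.033606 eV)) = (6/1) × exp(1.7259) = 33.7.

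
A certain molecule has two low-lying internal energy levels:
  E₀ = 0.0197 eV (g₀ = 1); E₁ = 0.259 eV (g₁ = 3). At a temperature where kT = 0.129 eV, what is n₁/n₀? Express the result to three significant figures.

0.469

n₁/n₀ = (g₁/g₀) exp[−(E₁−E₀)/kT] = (3/1) × exp(−(0.2393 eV)/(0.129 eV)) = (3/1) × exp(-1.8550) = 0.469.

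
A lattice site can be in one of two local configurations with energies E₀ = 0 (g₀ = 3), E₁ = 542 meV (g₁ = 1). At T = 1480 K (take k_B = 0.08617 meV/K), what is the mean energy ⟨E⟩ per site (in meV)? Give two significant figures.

k_BT = 0.08617 × 1480 K = 127.5 meV.
Eᵢ/kT = 0, 4.251.
Z = Σ gᵢe^(−Eᵢ/kT) = 3·e^(−0) + 1·e^(−4.251) = 3.000 + 0.01425 = 3.014.
⟨E⟩ = Σ Eᵢ gᵢe^(−Eᵢ/kT) / Z = (0·3.000 + 542·0.01425) / 3.014 = 2.6 meV.

2.6 meV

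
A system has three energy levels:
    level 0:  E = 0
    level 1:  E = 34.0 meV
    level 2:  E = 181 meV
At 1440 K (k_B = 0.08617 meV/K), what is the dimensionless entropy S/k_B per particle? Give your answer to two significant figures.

k_BT = 0.08617 × 1440 K = 124.1 meV.
Eᵢ/kT = 0, 0.2740, 1.459.
Z = Σ e^(−Eᵢ/kT) = e^(−0) + e^(−0.2740) + e^(−1.459) = 1.000 + 0.7603 + 0.2325 = 1.993.
⟨E⟩ = Σ EᵢPᵢ = 34.09 meV.
S/k_B = ln Z + ⟨E⟩/kT = ln(1.993) + 34.09/124.1 = 0.6896 + 0.2747 = 0.96.

0.96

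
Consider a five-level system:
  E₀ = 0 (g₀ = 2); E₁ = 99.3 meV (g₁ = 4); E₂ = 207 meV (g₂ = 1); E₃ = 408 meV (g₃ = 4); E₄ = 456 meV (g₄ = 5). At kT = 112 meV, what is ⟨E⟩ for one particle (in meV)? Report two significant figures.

Eᵢ/kT = 0, 0.8866, 1.848, 3.643, 4.071.
Z = Σ gᵢe^(−Eᵢ/kT) = 2·e^(−0) + 4·e^(−0.8866) + 1·e^(−1.848) + 4·e^(−3.643) + 5·e^(−4.071) = 2.000 + 1.648 + 0.1576 + 0.1047 + 0.08530 = 3.996.
⟨E⟩ = Σ Eᵢ gᵢe^(−Eᵢ/kT) / Z = (0·2.000 + 99.3·1.648 + 207·0.1576 + 408·0.1047 + 456·0.08530) / 3.996 = 70 meV.

70 meV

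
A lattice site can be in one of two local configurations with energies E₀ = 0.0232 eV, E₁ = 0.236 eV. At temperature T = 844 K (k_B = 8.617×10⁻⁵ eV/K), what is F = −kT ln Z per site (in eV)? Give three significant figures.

0.0194 eV

k_BT = 8.617×10⁻⁵ × 844 K = 0.072727 eV.
Eᵢ/kT = 0.31900, 3.2450.
Z = Σ e^(−Eᵢ/kT) = e^(−0.31900) + e^(−3.2450) = 0.72688 + 0.038969 = 0.76585.
F = −kT ln Z = −0.072727 × ln(0.76585) = −0.072727 × -0.26677 = 0.0194 eV.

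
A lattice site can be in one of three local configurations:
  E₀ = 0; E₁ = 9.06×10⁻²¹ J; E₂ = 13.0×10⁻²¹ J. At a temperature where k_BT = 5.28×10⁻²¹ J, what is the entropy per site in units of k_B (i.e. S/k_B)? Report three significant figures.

Eᵢ/kT = 0, 1.7159, 2.4621.
Z = Σ e^(−Eᵢ/kT) = e^(−0) + e^(−1.7159) + e^(−2.4621) = 1.0000 + 0.17980 + 0.085256 = 1.2651.
⟨E⟩ = Σ EᵢPᵢ = 2.1637 ×10⁻²¹ J.
S/k_B = ln Z + ⟨E⟩/kT = ln(1.2651) + 2.1637/5.28 = 0.23515 + 0.40979 = 0.645.

0.645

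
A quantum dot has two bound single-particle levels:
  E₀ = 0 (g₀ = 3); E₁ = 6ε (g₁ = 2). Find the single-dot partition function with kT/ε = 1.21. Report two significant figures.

Z = 3.0

Eᵢ/kT = 0, 4.959.
Z = Σ gᵢe^(−Eᵢ/kT) = 3·e^(−0) + 2·e^(−4.959) = 3.000 + 0.01404 = 3.014.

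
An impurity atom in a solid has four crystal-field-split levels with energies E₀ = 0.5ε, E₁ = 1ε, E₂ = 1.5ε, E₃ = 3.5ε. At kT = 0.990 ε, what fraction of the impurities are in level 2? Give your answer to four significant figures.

Eᵢ/kT = 0.505051, 1.01010, 1.51515, 3.53535.
Z = Σ e^(−Eᵢ/kT) = e^(−0.505051) + e^(−1.01010) + e^(−1.51515) + e^(−3.53535) = 0.603475 + 0.364183 + 0.219775 + 0.0291486 = 1.21658.
P₂ = e^(−E₂/kT) / Z = 0.219775/1.21658 = 0.1806.

0.1806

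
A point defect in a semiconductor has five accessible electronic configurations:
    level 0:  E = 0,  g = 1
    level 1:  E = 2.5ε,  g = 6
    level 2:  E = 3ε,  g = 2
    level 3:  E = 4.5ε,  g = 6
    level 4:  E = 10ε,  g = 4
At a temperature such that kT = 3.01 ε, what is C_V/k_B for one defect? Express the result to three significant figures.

Eᵢ/kT = 0, 0.83056, 0.99668, 1.4950, 3.3223.
Z = Σ gᵢe^(−Eᵢ/kT) = 1·e^(−0) + 6·e^(−0.83056) + 2·e^(−0.99668) + 6·e^(−1.4950) + 4·e^(−3.3223) = 1.0000 + 2.6148 + 0.73821 + 1.3455 + 0.14428 = 5.8428.
⟨E⟩ = 2.7811 ε, ⟨E²⟩ = 11.067 ε².
C_V/k_B = (⟨E²⟩ − ⟨E⟩²)/(kT)² = (11.067 − 7.7345)/9.0601 = 0.368.

0.368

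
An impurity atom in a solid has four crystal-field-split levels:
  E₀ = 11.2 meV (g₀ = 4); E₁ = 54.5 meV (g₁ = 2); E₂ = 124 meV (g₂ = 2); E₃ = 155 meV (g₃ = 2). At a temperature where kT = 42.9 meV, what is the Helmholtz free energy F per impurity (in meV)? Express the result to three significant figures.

-57.4 meV

Eᵢ/kT = 0.26107, 1.2704, 2.8904, 3.6131.
Z = Σ gᵢe^(−Eᵢ/kT) = 4·e^(−0.26107) + 2·e^(−1.2704) + 2·e^(−2.8904) + 2·e^(−3.6131) = 3.0809 + 0.56144 + 0.11111 + 0.053936 = 3.8074.
F = −kT ln Z = −42.9 × ln(3.8074) = −42.9 × 1.3369 = -57.4 meV.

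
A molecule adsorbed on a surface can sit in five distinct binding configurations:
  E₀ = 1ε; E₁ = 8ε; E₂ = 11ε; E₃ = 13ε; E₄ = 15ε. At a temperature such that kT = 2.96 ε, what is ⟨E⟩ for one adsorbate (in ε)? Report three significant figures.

Eᵢ/kT = 0.33784, 2.7027, 3.7162, 4.3919, 5.0676.
Z = Σ e^(−Eᵢ/kT) = e^(−0.33784) + e^(−2.7027) + e^(−3.7162) + e^(−4.3919) + e^(−5.0676) = 0.71331 + 0.067024 + 0.024326 + 0.012377 + 0.0062975 = 0.82333.
⟨E⟩ = Σ Eᵢ e^(−Eᵢ/kT) / Z = (1·0.71331 + 8·0.067024 + 11·0.024326 + 13·0.012377 + 15·0.0062975) / 0.82333 = 2.15 ε.

2.15 ε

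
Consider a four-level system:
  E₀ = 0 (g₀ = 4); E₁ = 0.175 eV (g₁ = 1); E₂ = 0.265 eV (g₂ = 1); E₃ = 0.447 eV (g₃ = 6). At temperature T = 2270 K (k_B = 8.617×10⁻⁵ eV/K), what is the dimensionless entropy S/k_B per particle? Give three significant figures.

2.06

k_BT = 8.617×10⁻⁵ × 2270 K = 0.19561 eV.
Eᵢ/kT = 0, 0.89464, 1.3547, 2.2852.
Z = Σ gᵢe^(−Eᵢ/kT) = 4·e^(−0) + 1·e^(−0.89464) + 1·e^(−1.3547) + 6·e^(−2.2852) = 4.0000 + 0.40875 + 0.25802 + 0.61052 = 5.2773.
⟨E⟩ = Σ EᵢPᵢ = 0.078224 eV.
S/k_B = ln Z + ⟨E⟩/kT = ln(5.2773) + 0.078224/0.19561 = 1.6634 + 0.39990 = 2.06.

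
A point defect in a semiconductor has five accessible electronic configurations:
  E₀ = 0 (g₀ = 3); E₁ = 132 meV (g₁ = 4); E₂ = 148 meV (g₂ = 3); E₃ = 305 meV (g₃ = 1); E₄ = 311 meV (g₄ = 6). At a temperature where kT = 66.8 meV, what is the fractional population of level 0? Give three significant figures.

Eᵢ/kT = 0, 1.9760, 2.2156, 4.5659, 4.6557.
Z = Σ gᵢe^(−Eᵢ/kT) = 3·e^(−0) + 4·e^(−1.9760) + 3·e^(−2.2156) + 1·e^(−4.5659) + 6·e^(−4.6557) = 3.0000 + 0.55449 + 0.32726 + 0.010401 + 0.057044 = 3.9492.
P₀ = g₀ e^(−E₀/kT) / Z = 3.0000/3.9492 = 0.760.

0.760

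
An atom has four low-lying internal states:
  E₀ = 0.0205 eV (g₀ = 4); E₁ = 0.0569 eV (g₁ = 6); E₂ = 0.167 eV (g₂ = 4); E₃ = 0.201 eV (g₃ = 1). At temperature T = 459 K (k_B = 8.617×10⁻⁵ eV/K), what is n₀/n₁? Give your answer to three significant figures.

1.67

k_BT = 8.617×10⁻⁵ × 459 K = 0.039552 eV.
n₀/n₁ = (g₀/g₁) exp[−(E₀−E₁)/kT] = (4/6) × exp(−(-0.0364 eV)/(0.039552 eV)) = (4/6) × exp(0.92031) = 1.67.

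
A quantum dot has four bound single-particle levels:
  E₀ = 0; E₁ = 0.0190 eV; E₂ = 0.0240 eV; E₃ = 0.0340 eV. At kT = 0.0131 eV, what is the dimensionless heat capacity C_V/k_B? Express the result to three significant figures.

0.727

Eᵢ/kT = 0, 1.4504, 1.8321, 2.5954.
Z = Σ e^(−Eᵢ/kT) = e^(−0) + e^(−1.4504) + e^(−1.8321) + e^(−2.5954) = 1.0000 + 0.23448 + 0.16008 + 0.074616 = 1.4692.
⟨E⟩ = 0.0073741 eV, ⟨E²⟩ = 0.00017908 eV².
C_V/k_B = (⟨E²⟩ − ⟨E⟩²)/(kT)² = (0.00017908 − 0.000054377)/0.00017161 = 0.727.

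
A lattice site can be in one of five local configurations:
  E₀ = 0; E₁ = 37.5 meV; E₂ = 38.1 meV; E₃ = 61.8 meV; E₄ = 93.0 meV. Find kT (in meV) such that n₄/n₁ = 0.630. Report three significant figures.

120 meV

n₄/n₁ = exp[−(E₄−E₁)/kT] = 0.630.
⇒ (E₄−E₁)/kT = ln(1/0.630) = ln(1.5873) = 0.46203.
kT = 55.5 meV / 0.46203 = 120 meV.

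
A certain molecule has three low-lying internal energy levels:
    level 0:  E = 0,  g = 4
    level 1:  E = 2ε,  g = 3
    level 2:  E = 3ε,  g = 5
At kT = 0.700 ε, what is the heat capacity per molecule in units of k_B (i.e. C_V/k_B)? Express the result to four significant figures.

0.5952

Eᵢ/kT = 0, 2.85714, 4.28571.
Z = Σ gᵢe^(−Eᵢ/kT) = 4·e^(−0) + 3·e^(−2.85714) + 5·e^(−4.28571) = 4.00000 + 0.172298 + 0.0688192 = 4.24112.
⟨E⟩ = 0.129931 ε, ⟨E²⟩ = 0.308542 ε².
C_V/k_B = (⟨E²⟩ − ⟨E⟩²)/(kT)² = (0.308542 − 0.0168821)/0.490000 = 0.5952.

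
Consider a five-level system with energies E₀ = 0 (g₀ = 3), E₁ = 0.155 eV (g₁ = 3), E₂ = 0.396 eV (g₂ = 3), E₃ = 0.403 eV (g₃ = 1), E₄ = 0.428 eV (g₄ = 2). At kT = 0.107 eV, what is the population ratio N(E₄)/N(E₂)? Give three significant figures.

0.494

n₄/n₂ = (g₄/g₂) exp[−(E₄−E₂)/kT] = (2/3) × exp(−(0.032 eV)/(0.107 eV)) = (2/3) × exp(-0.29907) = 0.494.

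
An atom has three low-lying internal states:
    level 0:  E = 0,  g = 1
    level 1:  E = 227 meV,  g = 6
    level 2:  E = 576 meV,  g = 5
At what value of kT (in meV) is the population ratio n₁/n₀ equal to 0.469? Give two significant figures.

89 meV

n₁/n₀ = (g₁/g₀) exp[−(E₁−E₀)/kT] = 0.469.
⇒ (E₁−E₀)/kT = ln((6/1)/0.469) = ln(12.79) = 2.549.
kT = 227 meV / 2.549 = 89 meV.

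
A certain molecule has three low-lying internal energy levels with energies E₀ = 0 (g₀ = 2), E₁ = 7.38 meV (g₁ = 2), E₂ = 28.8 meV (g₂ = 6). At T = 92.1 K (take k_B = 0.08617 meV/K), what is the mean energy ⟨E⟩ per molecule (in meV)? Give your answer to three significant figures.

k_BT = 0.08617 × 92.1 K = 7.9363 meV.
Eᵢ/kT = 0, 0.92990, 3.6289.
Z = Σ gᵢe^(−Eᵢ/kT) = 2·e^(−0) + 2·e^(−0.92990) + 6·e^(−3.6289) = 2.0000 + 0.78919 + 0.15927 = 2.9485.
⟨E⟩ = Σ Eᵢ gᵢe^(−Eᵢ/kT) / Z = (0·2.0000 + 7.38·0.78919 + 28.8·0.15927) / 2.9485 = 3.53 meV.

3.53 meV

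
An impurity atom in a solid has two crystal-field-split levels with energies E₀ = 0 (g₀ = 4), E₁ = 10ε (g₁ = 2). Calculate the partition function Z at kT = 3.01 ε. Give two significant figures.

Z = 4.1

Eᵢ/kT = 0, 3.322.
Z = Σ gᵢe^(−Eᵢ/kT) = 4·e^(−0) + 2·e^(−3.322) = 4.000 + 0.07216 = 4.072.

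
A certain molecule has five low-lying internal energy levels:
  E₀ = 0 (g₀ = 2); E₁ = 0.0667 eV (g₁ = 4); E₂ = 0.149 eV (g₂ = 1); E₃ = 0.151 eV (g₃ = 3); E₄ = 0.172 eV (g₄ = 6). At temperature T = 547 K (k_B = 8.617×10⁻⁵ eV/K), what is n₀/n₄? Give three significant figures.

k_BT = 8.617×10⁻⁵ × 547 K = 0.047135 eV.
n₀/n₄ = (g₀/g₄) exp[−(E₀−E₄)/kT] = (2/6) × exp(−(-0.172 eV)/(0.047135 eV)) = (2/6) × exp(3.6491) = 12.8.

12.8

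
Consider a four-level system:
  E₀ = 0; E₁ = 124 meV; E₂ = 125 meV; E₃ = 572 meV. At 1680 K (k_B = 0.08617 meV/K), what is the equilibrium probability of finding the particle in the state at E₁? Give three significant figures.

k_BT = 0.08617 × 1680 K = 144.77 meV.
Eᵢ/kT = 0, 0.85653, 0.86344, 3.9511.
Z = Σ e^(−Eᵢ/kT) = e^(−0) + e^(−0.85653) + e^(−0.86344) + e^(−3.9511) = 1.0000 + 0.42463 + 0.42171 + 0.019234 = 1.8656.
P₁ = e^(−E₁/kT) / Z = 0.42463/1.8656 = 0.228.

0.228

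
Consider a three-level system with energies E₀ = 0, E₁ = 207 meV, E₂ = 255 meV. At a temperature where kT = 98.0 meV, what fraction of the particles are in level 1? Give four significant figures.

0.1012

Eᵢ/kT = 0, 2.11224, 2.60204.
Z = Σ e^(−Eᵢ/kT) = e^(−0) + e^(−2.11224) + e^(−2.60204) = 1.00000 + 0.120967 + 0.0741222 = 1.19509.
P₁ = e^(−E₁/kT) / Z = 0.120967/1.19509 = 0.1012.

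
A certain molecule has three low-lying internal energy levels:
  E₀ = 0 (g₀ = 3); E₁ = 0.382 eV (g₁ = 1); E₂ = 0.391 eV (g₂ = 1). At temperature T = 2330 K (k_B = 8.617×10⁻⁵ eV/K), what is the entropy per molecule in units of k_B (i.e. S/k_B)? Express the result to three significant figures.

k_BT = 8.617×10⁻⁵ × 2330 K = 0.20078 eV.
Eᵢ/kT = 0, 1.9026, 1.9474.
Z = Σ gᵢe^(−Eᵢ/kT) = 3·e^(−0) + 1·e^(−1.9026) + 1·e^(−1.9474) = 3.0000 + 0.14918 + 0.14264 = 3.2918.
⟨E⟩ = Σ EᵢPᵢ = 0.034255 eV.
S/k_B = ln Z + ⟨E⟩/kT = ln(3.2918) + 0.034255/0.20078 = 1.1914 + 0.17061 = 1.36.

1.36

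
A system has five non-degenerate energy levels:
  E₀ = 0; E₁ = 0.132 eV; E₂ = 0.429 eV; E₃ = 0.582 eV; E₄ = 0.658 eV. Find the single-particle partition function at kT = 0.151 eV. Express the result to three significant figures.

Eᵢ/kT = 0, 0.87417, 2.8411, 3.8543, 4.3576.
Z = Σ e^(−Eᵢ/kT) = e^(−0) + e^(−0.87417) + e^(−2.8411) + e^(−3.8543) + e^(−4.3576) = 1.0000 + 0.41721 + 0.058361 + 0.021188 + 0.012809 = 1.5096.

Z = 1.51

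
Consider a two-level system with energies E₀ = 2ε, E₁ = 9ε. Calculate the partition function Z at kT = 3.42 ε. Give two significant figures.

Z = 0.63

Eᵢ/kT = 0.5848, 2.632.
Z = Σ e^(−Eᵢ/kT) = e^(−0.5848) + e^(−2.632) = 0.5572 + 0.07193 = 0.6291.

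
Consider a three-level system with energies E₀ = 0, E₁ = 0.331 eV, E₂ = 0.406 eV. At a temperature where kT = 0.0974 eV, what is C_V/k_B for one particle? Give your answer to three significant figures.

0.596

Eᵢ/kT = 0, 3.3984, 4.1684.
Z = Σ e^(−Eᵢ/kT) = e^(−0) + e^(−3.3984) + e^(−4.1684) = 1.0000 + 0.033427 + 0.015477 = 1.0489.
⟨E⟩ = 0.016539 eV, ⟨E²⟩ = 0.0059238 eV².
C_V/k_B = (⟨E²⟩ − ⟨E⟩²)/(kT)² = (0.0059238 − 0.00027354)/0.0094868 = 0.596.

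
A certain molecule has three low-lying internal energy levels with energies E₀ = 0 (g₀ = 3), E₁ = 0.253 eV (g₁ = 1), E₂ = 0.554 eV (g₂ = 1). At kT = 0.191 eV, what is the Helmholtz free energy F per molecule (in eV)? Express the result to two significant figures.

-0.23 eV

Eᵢ/kT = 0, 1.325, 2.901.
Z = Σ gᵢe^(−Eᵢ/kT) = 3·e^(−0) + 1·e^(−1.325) + 1·e^(−2.901) = 3.000 + 0.2658 + 0.05497 = 3.321.
F = −kT ln Z = −0.191 × ln(3.321) = −0.191 × 1.200 = -0.23 eV.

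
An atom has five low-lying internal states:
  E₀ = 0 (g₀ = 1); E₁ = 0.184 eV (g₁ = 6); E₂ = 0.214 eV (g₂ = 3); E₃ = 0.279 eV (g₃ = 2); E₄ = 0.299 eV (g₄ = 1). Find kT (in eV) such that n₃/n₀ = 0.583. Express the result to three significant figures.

0.226 eV

n₃/n₀ = (g₃/g₀) exp[−(E₃−E₀)/kT] = 0.583.
⇒ (E₃−E₀)/kT = ln((2/1)/0.583) = ln(3.4305) = 1.2327.
kT = 0.279 eV / 1.2327 = 0.226 eV.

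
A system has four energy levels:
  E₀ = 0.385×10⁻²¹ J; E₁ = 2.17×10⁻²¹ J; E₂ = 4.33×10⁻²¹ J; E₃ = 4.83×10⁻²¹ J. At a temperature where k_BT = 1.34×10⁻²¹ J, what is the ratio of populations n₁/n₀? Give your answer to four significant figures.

n₁/n₀ = exp[−(E₁−E₀)/kT] = exp(−(1.785 ×10⁻²¹ J)/(1.34 ×10⁻²¹ J)) = exp(-1.33209) = 0.2639.

0.2639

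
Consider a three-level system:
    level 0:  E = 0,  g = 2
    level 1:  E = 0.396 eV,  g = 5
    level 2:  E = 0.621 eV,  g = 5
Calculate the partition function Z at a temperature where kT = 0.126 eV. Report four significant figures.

Z = 2.252

Eᵢ/kT = 0, 3.14286, 4.92857.
Z = Σ gᵢe^(−Eᵢ/kT) = 2·e^(−0) + 5·e^(−3.14286) + 5·e^(−4.92857) = 2.00000 + 0.215796 + 0.0361842 = 2.25198.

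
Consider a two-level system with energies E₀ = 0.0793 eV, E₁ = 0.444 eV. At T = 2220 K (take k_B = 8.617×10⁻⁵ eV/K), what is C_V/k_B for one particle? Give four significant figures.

0.4094

k_BT = 8.617×10⁻⁵ × 2220 K = 0.191297 eV.
Eᵢ/kT = 0.414539, 2.32100.
Z = Σ e^(−Eᵢ/kT) = e^(−0.414539) + e^(−2.32100) = 0.660645 + 0.0981754 = 0.758820.
⟨E⟩ = 0.126485 eV, ⟨E²⟩ = 0.0309802 eV².
C_V/k_B = (⟨E²⟩ − ⟨E⟩²)/(kT)² = (0.0309802 − 0.0159985)/0.0365945 = 0.4094.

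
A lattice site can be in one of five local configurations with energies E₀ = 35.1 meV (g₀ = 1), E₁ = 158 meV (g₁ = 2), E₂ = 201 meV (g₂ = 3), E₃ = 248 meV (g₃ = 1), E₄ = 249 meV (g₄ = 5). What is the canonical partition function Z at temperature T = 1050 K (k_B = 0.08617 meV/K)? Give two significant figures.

k_BT = 0.08617 × 1050 K = 90.48 meV.
Eᵢ/kT = 0.3879, 1.746, 2.221, 2.741, 2.752.
Z = Σ gᵢe^(−Eᵢ/kT) = 1·e^(−0.3879) + 2·e^(−1.746) + 3·e^(−2.221) + 1·e^(−2.741) + 5·e^(−2.752) = 0.6785 + 0.3489 + 0.3255 + 0.06451 + 0.3190 = 1.736.

Z = 1.7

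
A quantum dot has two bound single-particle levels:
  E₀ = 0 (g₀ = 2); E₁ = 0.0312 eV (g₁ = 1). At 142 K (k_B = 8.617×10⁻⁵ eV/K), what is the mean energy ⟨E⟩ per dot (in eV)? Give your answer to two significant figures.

k_BT = 8.617×10⁻⁵ × 142 K = 0.01224 eV.
Eᵢ/kT = 0, 2.549.
Z = Σ gᵢe^(−Eᵢ/kT) = 2·e^(−0) + 1·e^(−2.549) = 2.000 + 0.07816 = 2.078.
⟨E⟩ = Σ Eᵢ gᵢe^(−Eᵢ/kT) / Z = (0·2.000 + 0.0312·0.07816) / 2.078 = 0.0012 eV.

0.0012 eV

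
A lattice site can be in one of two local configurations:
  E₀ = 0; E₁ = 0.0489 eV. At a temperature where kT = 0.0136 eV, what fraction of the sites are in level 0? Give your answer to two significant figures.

0.97

Eᵢ/kT = 0, 3.596.
Z = Σ e^(−Eᵢ/kT) = e^(−0) + e^(−3.596) = 1.000 + 0.02743 = 1.027.
P₀ = e^(−E₀/kT) / Z = 1.000/1.027 = 0.97.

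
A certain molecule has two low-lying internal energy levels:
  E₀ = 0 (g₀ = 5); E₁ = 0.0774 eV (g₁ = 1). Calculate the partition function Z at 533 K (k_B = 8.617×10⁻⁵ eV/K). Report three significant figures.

k_BT = 8.617×10⁻⁵ × 533 K = 0.045929 eV.
Eᵢ/kT = 0, 1.6852.
Z = Σ gᵢe^(−Eᵢ/kT) = 5·e^(−0) + 1·e^(−1.6852) = 5.0000 + 0.18541 = 5.1854.

Z = 5.19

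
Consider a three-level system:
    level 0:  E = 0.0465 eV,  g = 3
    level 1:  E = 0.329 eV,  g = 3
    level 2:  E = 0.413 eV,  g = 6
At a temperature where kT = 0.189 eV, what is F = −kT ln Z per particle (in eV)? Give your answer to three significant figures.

-0.239 eV

Eᵢ/kT = 0.24603, 1.7407, 2.1852.
Z = Σ gᵢe^(−Eᵢ/kT) = 3·e^(−0.24603) + 3·e^(−1.7407) + 6·e^(−2.1852) = 2.3457 + 0.52619 + 0.67473 = 3.5466.
F = −kT ln Z = −0.189 × ln(3.5466) = −0.189 × 1.2660 = -0.239 eV.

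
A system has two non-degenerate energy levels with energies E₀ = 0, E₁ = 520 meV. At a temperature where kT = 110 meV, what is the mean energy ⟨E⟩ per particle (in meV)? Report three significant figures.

4.56 meV

Eᵢ/kT = 0, 4.7273.
Z = Σ e^(−Eᵢ/kT) = e^(−0) + e^(−4.7273) = 1.0000 + 0.0088503 = 1.0089.
⟨E⟩ = Σ Eᵢ e^(−Eᵢ/kT) / Z = (0·1.0000 + 520·0.0088503) / 1.0089 = 4.56 meV.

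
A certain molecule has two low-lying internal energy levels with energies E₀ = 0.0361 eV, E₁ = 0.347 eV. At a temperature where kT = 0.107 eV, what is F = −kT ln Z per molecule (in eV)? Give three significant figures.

Eᵢ/kT = 0.33738, 3.2430.
Z = Σ e^(−Eᵢ/kT) = e^(−0.33738) + e^(−3.2430) = 0.71364 + 0.039047 = 0.75269.
F = −kT ln Z = −0.107 × ln(0.75269) = −0.107 × -0.28410 = 0.0304 eV.

0.0304 eV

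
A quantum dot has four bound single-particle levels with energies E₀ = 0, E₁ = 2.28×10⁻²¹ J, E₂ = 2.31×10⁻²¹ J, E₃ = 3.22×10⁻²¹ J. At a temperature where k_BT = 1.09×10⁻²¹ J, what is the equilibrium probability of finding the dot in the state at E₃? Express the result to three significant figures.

0.0402

Eᵢ/kT = 0, 2.0917, 2.1193, 2.9541.
Z = Σ e^(−Eᵢ/kT) = e^(−0) + e^(−2.0917) + e^(−2.1193) + e^(−2.9541) = 1.0000 + 0.12348 + 0.12012 + 0.052126 = 1.2957.
P₃ = e^(−E₃/kT) / Z = 0.052126/1.2957 = 0.0402.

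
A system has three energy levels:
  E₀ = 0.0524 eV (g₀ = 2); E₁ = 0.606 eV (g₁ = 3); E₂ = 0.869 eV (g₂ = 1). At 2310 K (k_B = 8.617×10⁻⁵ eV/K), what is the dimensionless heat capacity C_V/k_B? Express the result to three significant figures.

0.709

k_BT = 8.617×10⁻⁵ × 2310 K = 0.19905 eV.
Eᵢ/kT = 0.26325, 3.0445, 4.3657.
Z = Σ gᵢe^(−Eᵢ/kT) = 2·e^(−0.26325) + 3·e^(−3.0445) + 1·e^(−4.3657) = 1.5371 + 0.14286 + 0.012706 = 1.6927.
⟨E⟩ = 0.10525 eV, ⟨E²⟩ = 0.039156 eV².
C_V/k_B = (⟨E²⟩ − ⟨E⟩²)/(kT)² = (0.039156 − 0.011078)/0.039621 = 0.709.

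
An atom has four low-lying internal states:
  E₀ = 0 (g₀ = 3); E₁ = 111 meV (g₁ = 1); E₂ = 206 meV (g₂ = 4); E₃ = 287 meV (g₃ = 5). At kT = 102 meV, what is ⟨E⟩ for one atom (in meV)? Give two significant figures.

Eᵢ/kT = 0, 1.088, 2.020, 2.814.
Z = Σ gᵢe^(−Eᵢ/kT) = 3·e^(−0) + 1·e^(−1.088) + 4·e^(−2.020) + 5·e^(−2.814) = 3.000 + 0.3369 + 0.5306 + 0.2998 = 4.167.
⟨E⟩ = Σ Eᵢ gᵢe^(−Eᵢ/kT) / Z = (0·3.000 + 111·0.3369 + 206·0.5306 + 287·0.2998) / 4.167 = 56 meV.

56 meV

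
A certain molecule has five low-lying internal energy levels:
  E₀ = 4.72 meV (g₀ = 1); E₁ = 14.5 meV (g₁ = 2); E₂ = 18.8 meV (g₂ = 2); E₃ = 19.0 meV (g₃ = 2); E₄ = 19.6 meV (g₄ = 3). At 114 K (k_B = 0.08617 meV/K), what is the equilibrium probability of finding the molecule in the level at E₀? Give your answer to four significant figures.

0.2991

k_BT = 0.08617 × 114 K = 9.82338 meV.
Eᵢ/kT = 0.480486, 1.47607, 1.91380, 1.93416, 1.99524.
Z = Σ gᵢe^(−Eᵢ/kT) = 1·e^(−0.480486) + 2·e^(−1.47607) + 2·e^(−1.91380) + 2·e^(−1.93416) + 3·e^(−1.99524) = 0.618483 + 0.457068 + 0.295037 + 0.289091 + 0.407943 = 2.06762.
P₀ = g₀ e^(−E₀/kT) / Z = 0.618483/2.06762 = 0.2991.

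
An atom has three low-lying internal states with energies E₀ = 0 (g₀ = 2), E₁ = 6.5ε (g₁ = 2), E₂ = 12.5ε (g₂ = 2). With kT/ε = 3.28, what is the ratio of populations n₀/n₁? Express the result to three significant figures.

n₀/n₁ = (g₀/g₁) exp[−(E₀−E₁)/kT] = (2/2) × exp(−(-6.5ε)/(3.28ε)) = (2/2) × exp(1.9817) = 7.26.

7.26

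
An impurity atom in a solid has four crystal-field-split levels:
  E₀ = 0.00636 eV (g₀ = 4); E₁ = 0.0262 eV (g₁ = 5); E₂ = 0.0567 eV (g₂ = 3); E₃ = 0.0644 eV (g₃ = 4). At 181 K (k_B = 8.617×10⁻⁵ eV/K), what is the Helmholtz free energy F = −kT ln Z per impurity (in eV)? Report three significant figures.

k_BT = 8.617×10⁻⁵ × 181 K = 0.015597 eV.
Eᵢ/kT = 0.40777, 1.6798, 3.6353, 4.1290.
Z = Σ gᵢe^(−Eᵢ/kT) = 4·e^(−0.40777) + 5·e^(−1.6798) + 3·e^(−3.6353) + 4·e^(−4.1290) = 2.6605 + 0.93206 + 0.079128 + 0.064396 = 3.7361.
F = −kT ln Z = −0.015597 × ln(3.7361) = −0.015597 × 1.3180 = -0.0206 eV.

-0.0206 eV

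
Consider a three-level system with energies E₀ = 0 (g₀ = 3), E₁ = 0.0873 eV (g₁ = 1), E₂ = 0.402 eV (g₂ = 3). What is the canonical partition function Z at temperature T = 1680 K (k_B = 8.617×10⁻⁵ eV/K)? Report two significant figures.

Z = 3.7

k_BT = 8.617×10⁻⁵ × 1680 K = 0.1448 eV.
Eᵢ/kT = 0, 0.6029, 2.776.
Z = Σ gᵢe^(−Eᵢ/kT) = 3·e^(−0) + 1·e^(−0.6029) + 3·e^(−2.776) = 3.000 + 0.5472 + 0.1869 = 3.734.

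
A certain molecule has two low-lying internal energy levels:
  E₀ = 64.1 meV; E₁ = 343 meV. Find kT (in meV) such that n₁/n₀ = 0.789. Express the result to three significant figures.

n₁/n₀ = exp[−(E₁−E₀)/kT] = 0.789.
⇒ (E₁−E₀)/kT = ln(1/0.789) = ln(1.2674) = 0.23697.
kT = 278.9 meV / 0.23697 = 1180 meV.

1180 meV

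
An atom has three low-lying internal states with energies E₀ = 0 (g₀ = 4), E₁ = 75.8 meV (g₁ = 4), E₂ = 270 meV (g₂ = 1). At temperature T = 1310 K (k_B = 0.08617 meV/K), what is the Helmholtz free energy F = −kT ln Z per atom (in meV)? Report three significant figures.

-205 meV

k_BT = 0.08617 × 1310 K = 112.88 meV.
Eᵢ/kT = 0, 0.67151, 2.3919.
Z = Σ gᵢe^(−Eᵢ/kT) = 4·e^(−0) + 4·e^(−0.67151) + 1·e^(−2.3919) = 4.0000 + 2.0437 + 0.091456 = 6.1352.
F = −kT ln Z = −112.88 × ln(6.1352) = −112.88 × 1.8140 = -205 meV.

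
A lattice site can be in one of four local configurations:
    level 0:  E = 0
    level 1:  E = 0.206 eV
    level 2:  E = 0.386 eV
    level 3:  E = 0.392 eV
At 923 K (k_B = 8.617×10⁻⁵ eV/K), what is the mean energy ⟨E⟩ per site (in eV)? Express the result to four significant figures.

k_BT = 8.617×10⁻⁵ × 923 K = 0.0795349 eV.
Eᵢ/kT = 0, 2.59006, 4.85322, 4.92865.
Z = Σ e^(−Eᵢ/kT) = e^(−0) + e^(−2.59006) + e^(−4.85322) + e^(−4.92865) = 1.00000 + 0.0750155 + 0.00780321 + 0.00723627 = 1.09005.
⟨E⟩ = Σ Eᵢ e^(−Eᵢ/kT) / Z = (0·1.00000 + 0.206·0.0750155 + 0.386·0.00780321 + 0.392·0.00723627) / 1.09005 = 0.01954 eV.

0.01954 eV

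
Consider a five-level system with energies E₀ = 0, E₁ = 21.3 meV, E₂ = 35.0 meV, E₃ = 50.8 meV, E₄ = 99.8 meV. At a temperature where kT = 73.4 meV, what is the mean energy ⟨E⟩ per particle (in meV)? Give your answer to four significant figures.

Eᵢ/kT = 0, 0.290191, 0.476839, 0.692098, 1.35967.
Z = Σ e^(−Eᵢ/kT) = e^(−0) + e^(−0.290191) + e^(−0.476839) + e^(−0.692098) + e^(−1.35967) = 1.00000 + 0.748121 + 0.620742 + 0.500525 + 0.256745 = 3.12613.
⟨E⟩ = Σ Eᵢ e^(−Eᵢ/kT) / Z = (0·1.00000 + 21.3·0.748121 + 35.0·0.620742 + 50.8·0.500525 + 99.8·0.256745) / 3.12613 = 28.38 meV.

28.38 meV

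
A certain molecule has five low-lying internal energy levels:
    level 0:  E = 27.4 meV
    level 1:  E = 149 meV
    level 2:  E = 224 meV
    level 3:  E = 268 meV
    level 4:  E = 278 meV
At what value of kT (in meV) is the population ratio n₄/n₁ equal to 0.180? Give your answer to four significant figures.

n₄/n₁ = exp[−(E₄−E₁)/kT] = 0.180.
⇒ (E₄−E₁)/kT = ln(1/0.180) = ln(5.55556) = 1.71480.
kT = 129 meV / 1.71480 = 75.23 meV.

75.23 meV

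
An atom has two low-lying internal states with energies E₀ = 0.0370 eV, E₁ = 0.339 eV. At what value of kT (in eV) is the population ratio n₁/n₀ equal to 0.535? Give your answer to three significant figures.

n₁/n₀ = exp[−(E₁−E₀)/kT] = 0.535.
⇒ (E₁−E₀)/kT = ln(1/0.535) = ln(1.8692) = 0.62551.
kT = 0.3020 eV / 0.62551 = 0.483 eV.

0.483 eV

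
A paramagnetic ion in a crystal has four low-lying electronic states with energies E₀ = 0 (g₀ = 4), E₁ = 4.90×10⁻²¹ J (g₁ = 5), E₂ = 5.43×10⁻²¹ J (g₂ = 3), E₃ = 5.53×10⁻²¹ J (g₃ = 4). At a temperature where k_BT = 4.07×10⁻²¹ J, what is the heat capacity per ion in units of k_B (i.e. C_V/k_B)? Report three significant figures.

Eᵢ/kT = 0, 1.2039, 1.3342, 1.3587.
Z = Σ gᵢe^(−Eᵢ/kT) = 4·e^(−0) + 5·e^(−1.2039) + 3·e^(−1.3342) + 4·e^(−1.3587) = 4.0000 + 1.5001 + 0.79011 + 1.0280 = 7.3182.
⟨E⟩ = 2.3675, ⟨E²⟩ = 12.401.
C_V/k_B = (⟨E²⟩ − ⟨E⟩²)/(kT)² = (12.401 − 5.6051)/16.565 = 0.410.

0.410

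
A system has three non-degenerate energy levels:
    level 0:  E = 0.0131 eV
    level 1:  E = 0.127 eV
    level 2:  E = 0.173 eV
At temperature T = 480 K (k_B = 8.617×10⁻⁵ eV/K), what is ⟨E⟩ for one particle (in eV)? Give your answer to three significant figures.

0.0229 eV

k_BT = 8.617×10⁻⁵ × 480 K = 0.041362 eV.
Eᵢ/kT = 0.31672, 3.0705, 4.1826.
Z = Σ e^(−Eᵢ/kT) = e^(−0.31672) + e^(−3.0705) + e^(−4.1826) = 0.72853 + 0.046398 + 0.015259 = 0.79019.
⟨E⟩ = Σ Eᵢ e^(−Eᵢ/kT) / Z = (0.0131·0.72853 + 0.127·0.046398 + 0.173·0.015259) / 0.79019 = 0.0229 eV.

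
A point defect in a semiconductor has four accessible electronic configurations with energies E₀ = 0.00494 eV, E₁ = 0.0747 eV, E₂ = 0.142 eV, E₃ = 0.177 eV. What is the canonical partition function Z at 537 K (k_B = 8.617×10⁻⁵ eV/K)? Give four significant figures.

k_BT = 8.617×10⁻⁵ × 537 K = 0.0462733 eV.
Eᵢ/kT = 0.106757, 1.61432, 3.06872, 3.82510.
Z = Σ e^(−Eᵢ/kT) = e^(−0.106757) + e^(−1.61432) + e^(−3.06872) + e^(−3.82510) = 0.898744 + 0.199026 + 0.0464806 + 0.0218163 = 1.16607.

Z = 1.166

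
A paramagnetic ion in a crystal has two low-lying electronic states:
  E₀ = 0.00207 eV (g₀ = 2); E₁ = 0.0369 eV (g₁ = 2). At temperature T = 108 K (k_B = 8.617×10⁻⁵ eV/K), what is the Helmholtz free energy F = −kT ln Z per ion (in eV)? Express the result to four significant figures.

-0.004599 eV

k_BT = 8.617×10⁻⁵ × 108 K = 0.00930636 eV.
Eᵢ/kT = 0.222429, 3.96503.
Z = Σ gᵢe^(−Eᵢ/kT) = 2·e^(−0.222429) + 2·e^(−3.96503) = 1.60114 + 0.0379349 = 1.63907.
F = −kT ln Z = −0.00930636 × ln(1.63907) = −0.00930636 × 0.494129 = -0.004599 eV.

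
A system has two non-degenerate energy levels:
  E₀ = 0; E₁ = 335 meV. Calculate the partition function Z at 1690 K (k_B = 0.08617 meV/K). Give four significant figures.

Z = 1.100

k_BT = 0.08617 × 1690 K = 145.627 meV.
Eᵢ/kT = 0, 2.30040.
Z = Σ e^(−Eᵢ/kT) = e^(−0) + e^(−2.30040) = 1.00000 + 0.100219 = 1.10022.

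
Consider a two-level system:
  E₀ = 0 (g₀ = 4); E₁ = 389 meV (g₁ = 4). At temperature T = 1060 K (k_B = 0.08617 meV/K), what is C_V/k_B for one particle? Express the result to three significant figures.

k_BT = 0.08617 × 1060 K = 91.340 meV.
Eᵢ/kT = 0, 4.2588.
Z = Σ gᵢe^(−Eᵢ/kT) = 4·e^(−0) + 4·e^(−4.2588) = 4.0000 + 0.056557 = 4.0566.
⟨E⟩ = 5.4234 meV, ⟨E²⟩ = 2109.7 meV².
C_V/k_B = (⟨E²⟩ − ⟨E⟩²)/(kT)² = (2109.7 − 29.413)/8343.0 = 0.249.

0.249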